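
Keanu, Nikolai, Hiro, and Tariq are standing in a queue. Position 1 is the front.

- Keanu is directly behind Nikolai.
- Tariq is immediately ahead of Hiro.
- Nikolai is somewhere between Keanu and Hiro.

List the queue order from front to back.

From clue 1: Keanu is in {2,3,4}.
From clues 1–2: Keanu is in {2,4}.
From clues 1–3: Tariq → position 1, Hiro → position 2, Nikolai → position 3, Keanu → position 4.

Tariq, Hiro, Nikolai, Keanu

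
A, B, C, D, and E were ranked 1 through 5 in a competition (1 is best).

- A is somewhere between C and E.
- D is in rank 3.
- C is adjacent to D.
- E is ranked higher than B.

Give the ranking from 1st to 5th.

From clue 1: A is in {2,3,4}.
From clues 1–2: D → rank 3.
From clues 1–3: A is in {2,4}.
From clues 1–4: E → rank 1, A → rank 2, C → rank 4, B → rank 5.

E, A, D, C, B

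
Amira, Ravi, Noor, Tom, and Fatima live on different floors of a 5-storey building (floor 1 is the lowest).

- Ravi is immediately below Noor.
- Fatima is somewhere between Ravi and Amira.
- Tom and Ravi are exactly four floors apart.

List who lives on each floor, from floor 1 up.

From clue 1: Ravi is in {1,2,3,4}.
From clues 1–2: Fatima is in {2,3,4}.
From clues 1–3: Ravi → floor 1, Noor → floor 2, Fatima → floor 3, Amira → floor 4, Tom → floor 5.

Ravi, Noor, Fatima, Amira, Tom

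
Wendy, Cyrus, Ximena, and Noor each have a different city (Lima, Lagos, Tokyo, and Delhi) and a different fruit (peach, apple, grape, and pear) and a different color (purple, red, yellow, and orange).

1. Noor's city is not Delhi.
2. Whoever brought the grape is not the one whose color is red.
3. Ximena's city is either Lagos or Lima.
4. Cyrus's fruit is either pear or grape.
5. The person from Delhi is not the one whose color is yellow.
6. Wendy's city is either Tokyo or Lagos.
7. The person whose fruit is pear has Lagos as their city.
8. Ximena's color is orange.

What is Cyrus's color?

purple

With clues 1–6, yellow is impossible for Cyrus's color.
With clues 1–7, red is impossible for Cyrus's color.
With clues 1–8, orange is impossible for Cyrus's color.
That leaves purple.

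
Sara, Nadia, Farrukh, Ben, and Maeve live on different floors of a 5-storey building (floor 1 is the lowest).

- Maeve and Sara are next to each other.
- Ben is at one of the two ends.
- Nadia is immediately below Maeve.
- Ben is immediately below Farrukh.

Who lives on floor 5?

Sara

With clues 1–3, Maeve and Nadia are ruled out for floor 5.
With clues 1–4, Ben and Farrukh are ruled out for floor 5.
So floor 5 is Sara.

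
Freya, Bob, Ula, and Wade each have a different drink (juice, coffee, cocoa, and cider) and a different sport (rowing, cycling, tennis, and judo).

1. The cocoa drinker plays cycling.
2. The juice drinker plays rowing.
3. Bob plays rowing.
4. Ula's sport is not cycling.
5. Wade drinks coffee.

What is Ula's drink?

cider

With clues 1–3, juice is impossible for Ula's drink.
With clues 1–4, cocoa is impossible for Ula's drink.
With clues 1–5, coffee is impossible for Ula's drink.
That leaves cider.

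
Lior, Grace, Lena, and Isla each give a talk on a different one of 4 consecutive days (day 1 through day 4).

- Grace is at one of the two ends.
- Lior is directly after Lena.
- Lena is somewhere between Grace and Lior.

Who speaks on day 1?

Grace

With clues 1–2, Lior is ruled out for day 1.
With clues 1–3, Isla and Lena are ruled out for day 1.
So day 1 is Grace.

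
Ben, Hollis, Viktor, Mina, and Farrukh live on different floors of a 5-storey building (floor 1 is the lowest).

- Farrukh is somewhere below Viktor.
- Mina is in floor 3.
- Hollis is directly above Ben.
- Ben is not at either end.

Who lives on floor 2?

With clues 1–2, Mina is ruled out for floor 2.
With clues 1–3, Ben and Farrukh are ruled out for floor 2.
With clues 1–4, Hollis is ruled out for floor 2.
So floor 2 is Viktor.

Viktor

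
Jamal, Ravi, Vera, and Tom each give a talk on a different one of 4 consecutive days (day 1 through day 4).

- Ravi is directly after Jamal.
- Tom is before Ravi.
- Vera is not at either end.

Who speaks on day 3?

With clues 1–2, Tom and Vera are ruled out for day 3.
With clues 1–3, Ravi is ruled out for day 3.
So day 3 is Jamal.

Jamal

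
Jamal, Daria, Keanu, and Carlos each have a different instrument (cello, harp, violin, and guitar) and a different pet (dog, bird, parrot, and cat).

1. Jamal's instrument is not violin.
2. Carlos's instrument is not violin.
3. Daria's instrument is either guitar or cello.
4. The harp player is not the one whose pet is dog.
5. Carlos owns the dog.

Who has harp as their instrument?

With clues 1–3, Daria and Keanu are impossible for the one with instrument harp.
With clues 1–5, Carlos is impossible for the one with instrument harp.
That leaves Jamal.

Jamal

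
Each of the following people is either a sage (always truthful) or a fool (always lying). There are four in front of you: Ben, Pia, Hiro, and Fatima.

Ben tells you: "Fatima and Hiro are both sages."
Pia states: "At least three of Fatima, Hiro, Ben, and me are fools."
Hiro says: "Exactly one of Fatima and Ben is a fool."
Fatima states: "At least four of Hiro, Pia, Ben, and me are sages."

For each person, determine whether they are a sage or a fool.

Ben: fool, Pia: sage, Hiro: fool, Fatima: fool

Consider Ben. Suppose Ben is a sage.
Then no assignment of the remaining roles makes every statement match its speaker's type — contradiction.
So Ben is a fool.
With that fixed, Fatima's statement is false, so Fatima is a fool.
With that fixed, Hiro's statement is false, so Hiro is a fool.
With that fixed, Pia's statement is true, so Pia is a sage.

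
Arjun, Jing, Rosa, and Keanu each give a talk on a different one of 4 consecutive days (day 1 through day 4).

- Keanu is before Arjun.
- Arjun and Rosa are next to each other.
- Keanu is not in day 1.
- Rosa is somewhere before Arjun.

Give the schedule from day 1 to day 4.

Jing, Keanu, Rosa, Arjun

From clue 1: Arjun is in {2,3,4}.
From clues 1–2: Keanu is in {1,2}.
From clues 1–3: Jing → day 1, Keanu → day 2.
From clues 1–4: Rosa → day 3, Arjun → day 4.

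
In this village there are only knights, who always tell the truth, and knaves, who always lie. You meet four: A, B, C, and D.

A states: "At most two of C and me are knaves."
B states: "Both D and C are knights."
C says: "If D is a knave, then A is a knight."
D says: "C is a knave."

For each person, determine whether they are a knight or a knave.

A: knight, B: knave, C: knight, D: knave

Regardless of anyone's role, A's statement is true, so A is a knight.
With that fixed, C's statement is true, so C is a knight.
With that fixed, D's statement is false, so D is a knave.
With that fixed, B's statement is false, so B is a knave.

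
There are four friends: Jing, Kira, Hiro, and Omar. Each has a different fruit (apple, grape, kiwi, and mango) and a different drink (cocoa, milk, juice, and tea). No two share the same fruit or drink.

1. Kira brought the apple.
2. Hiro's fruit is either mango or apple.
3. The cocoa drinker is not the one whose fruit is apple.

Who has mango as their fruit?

Hiro

Clue 1 rules out Kira for the one with fruit mango.
With clues 1–2, Jing and Omar are impossible for the one with fruit mango.
That leaves Hiro.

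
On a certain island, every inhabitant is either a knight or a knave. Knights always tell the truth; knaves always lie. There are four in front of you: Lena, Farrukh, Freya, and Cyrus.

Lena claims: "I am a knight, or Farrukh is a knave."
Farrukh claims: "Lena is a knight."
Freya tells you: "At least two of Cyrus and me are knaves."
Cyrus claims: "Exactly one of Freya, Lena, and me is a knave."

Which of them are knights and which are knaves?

Lena: knight, Farrukh: knight, Freya: knave, Cyrus: knight

Consider Lena. Suppose Lena is a knave.
Then no assignment of the remaining roles makes every statement match its speaker's type — contradiction.
So Lena is a knight.
With that fixed, Farrukh's statement is true, so Farrukh is a knight.
Consider Freya. Suppose Freya is a knight.
Then Freya's own statement would have to be true, but it can't be — contradiction.
So Freya is a knave.
Consider Cyrus. Suppose Cyrus is a knave.
Then Freya's statement comes out true, contradicting Freya being a knave.
So Cyrus is a knight.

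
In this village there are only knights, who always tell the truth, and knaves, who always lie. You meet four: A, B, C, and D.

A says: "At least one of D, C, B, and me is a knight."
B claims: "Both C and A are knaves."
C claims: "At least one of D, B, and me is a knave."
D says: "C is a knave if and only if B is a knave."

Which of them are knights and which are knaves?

Consider A. Suppose A is a knave.
Then no assignment of the remaining roles makes every statement match its speaker's type — contradiction.
So A is a knight.
With that fixed, B's statement is false, so B is a knave.
With that fixed, C's statement is true, so C is a knight.
With that fixed, D's statement is false, so D is a knave.

A: knight, B: knave, C: knight, D: knave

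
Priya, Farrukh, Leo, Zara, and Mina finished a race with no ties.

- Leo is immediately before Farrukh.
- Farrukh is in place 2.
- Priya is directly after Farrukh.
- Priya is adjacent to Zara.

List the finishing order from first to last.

From clue 1: Farrukh is in {2,3,4,5}.
From clues 1–2: Leo → place 1, Farrukh → place 2.
From clues 1–3: Priya → place 3.
From clues 1–4: Zara → place 4, Mina → place 5.

Leo, Farrukh, Priya, Zara, Mina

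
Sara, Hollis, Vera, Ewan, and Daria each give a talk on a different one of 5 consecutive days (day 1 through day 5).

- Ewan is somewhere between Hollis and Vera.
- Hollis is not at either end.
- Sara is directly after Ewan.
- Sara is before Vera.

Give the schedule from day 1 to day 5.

From clue 1: Ewan is in {2,3,4}.
From clues 1–2: Hollis is in {2,3,4}.
From clues 1–3: Sara is in {3,4}.
From clues 1–4: Daria → day 1, Hollis → day 2, Ewan → day 3, Sara → day 4, Vera → day 5.

Daria, Hollis, Ewan, Sara, Vera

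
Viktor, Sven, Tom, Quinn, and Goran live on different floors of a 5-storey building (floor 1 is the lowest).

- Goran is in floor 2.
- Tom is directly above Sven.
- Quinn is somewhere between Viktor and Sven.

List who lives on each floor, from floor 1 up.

From clue 1: Goran → floor 2.
From clues 1–2: Sven is in {3,4}.
From clues 1–3: Viktor → floor 1, Quinn → floor 3, Sven → floor 4, Tom → floor 5.

Viktor, Goran, Quinn, Sven, Tom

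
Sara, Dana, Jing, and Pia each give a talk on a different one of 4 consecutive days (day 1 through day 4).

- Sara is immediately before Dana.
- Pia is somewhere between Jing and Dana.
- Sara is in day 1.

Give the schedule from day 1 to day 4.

From clue 1: Sara is in {1,2,3}.
From clues 1–2: Sara is in {1,3}.
From clues 1–3: Sara → day 1, Dana → day 2, Pia → day 3, Jing → day 4.

Sara, Dana, Pia, Jing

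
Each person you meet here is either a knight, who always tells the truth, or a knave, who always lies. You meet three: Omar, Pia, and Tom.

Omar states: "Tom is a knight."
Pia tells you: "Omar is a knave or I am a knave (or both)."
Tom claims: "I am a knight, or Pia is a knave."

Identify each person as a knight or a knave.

Omar: knave, Pia: knight, Tom: knave

Consider Omar. Suppose Omar is a knight.
Then whichever role Pia has, Pia's statement has the wrong truth value — contradiction.
So Omar is a knave.
With that fixed, Pia's statement is true, so Pia is a knight.
Consider Tom. Suppose Tom is a knight.
Then Omar's statement comes out true, contradicting Omar being a knave.
So Tom is a knave.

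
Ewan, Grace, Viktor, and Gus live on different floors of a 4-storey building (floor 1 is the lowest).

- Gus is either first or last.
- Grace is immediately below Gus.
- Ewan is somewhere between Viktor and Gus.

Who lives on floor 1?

Viktor

With clues 1–2, Grace and Gus are ruled out for floor 1.
With clues 1–3, Ewan is ruled out for floor 1.
So floor 1 is Viktor.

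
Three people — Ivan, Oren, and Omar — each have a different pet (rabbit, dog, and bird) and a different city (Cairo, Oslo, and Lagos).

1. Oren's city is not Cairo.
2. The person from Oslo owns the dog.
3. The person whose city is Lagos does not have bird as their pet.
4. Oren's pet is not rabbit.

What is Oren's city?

Clue 1 rules out Cairo for Oren's city.
With clues 1–4, Lagos is impossible for Oren's city.
That leaves Oslo.

Oslo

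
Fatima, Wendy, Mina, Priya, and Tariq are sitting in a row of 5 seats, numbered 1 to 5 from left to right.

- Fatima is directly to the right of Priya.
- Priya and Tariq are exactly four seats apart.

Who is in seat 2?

With clues 1–2, Mina, Priya, Tariq, and Wendy are ruled out for seat 2.
So seat 2 is Fatima.

Fatima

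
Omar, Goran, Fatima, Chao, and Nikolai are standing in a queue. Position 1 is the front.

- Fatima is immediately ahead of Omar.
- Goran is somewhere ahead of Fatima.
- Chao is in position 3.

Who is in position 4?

Fatima

With clues 1–2, Goran is ruled out for position 4.
With clues 1–3, Chao, Nikolai, and Omar are ruled out for position 4.
So position 4 is Fatima.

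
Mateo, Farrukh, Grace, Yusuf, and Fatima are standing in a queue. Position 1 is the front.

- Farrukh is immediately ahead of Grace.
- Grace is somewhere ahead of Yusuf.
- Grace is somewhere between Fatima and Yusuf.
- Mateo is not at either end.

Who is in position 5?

With clue 1, Farrukh is ruled out for position 5.
With clues 1–2, Grace is ruled out for position 5.
With clues 1–3, Fatima is ruled out for position 5.
With clues 1–4, Mateo is ruled out for position 5.
So position 5 is Yusuf.

Yusuf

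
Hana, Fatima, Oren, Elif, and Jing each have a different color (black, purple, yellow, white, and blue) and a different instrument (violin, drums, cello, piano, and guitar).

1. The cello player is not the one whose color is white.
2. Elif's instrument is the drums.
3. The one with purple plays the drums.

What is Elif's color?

purple

With clues 1–3, black, blue, white, and yellow are impossible for Elif's color.
That leaves purple.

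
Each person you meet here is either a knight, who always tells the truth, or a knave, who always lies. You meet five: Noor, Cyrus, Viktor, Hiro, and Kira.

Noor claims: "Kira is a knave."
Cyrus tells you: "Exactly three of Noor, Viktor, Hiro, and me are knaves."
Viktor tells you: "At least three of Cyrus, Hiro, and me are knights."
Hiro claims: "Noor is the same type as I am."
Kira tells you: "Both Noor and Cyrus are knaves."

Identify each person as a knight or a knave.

Noor: knight, Cyrus: knave, Viktor: knave, Hiro: knight, Kira: knave

Consider Noor. Suppose Noor is a knave.
Then whichever role Hiro has, Hiro's statement has the wrong truth value — contradiction.
So Noor is a knight.
With that fixed, Kira's statement is false, so Kira is a knave.
Consider Cyrus. Suppose Cyrus is a knight.
Then Cyrus's own statement would have to be true, but it can't be — contradiction.
So Cyrus is a knave.
With that fixed, Viktor's statement is false, so Viktor is a knave.
Consider Hiro. Suppose Hiro is a knave.
Then Cyrus's statement comes out true, contradicting Cyrus being a knave.
So Hiro is a knight.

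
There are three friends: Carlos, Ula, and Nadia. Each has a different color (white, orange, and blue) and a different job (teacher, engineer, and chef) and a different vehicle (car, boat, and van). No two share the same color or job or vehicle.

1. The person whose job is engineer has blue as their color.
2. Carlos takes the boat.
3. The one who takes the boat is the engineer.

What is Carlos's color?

With clues 1–3, orange and white are impossible for Carlos's color.
That leaves blue.

blue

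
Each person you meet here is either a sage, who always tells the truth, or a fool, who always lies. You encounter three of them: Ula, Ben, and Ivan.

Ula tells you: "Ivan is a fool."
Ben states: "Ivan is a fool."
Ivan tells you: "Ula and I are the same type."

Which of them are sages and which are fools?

Ula: sage, Ben: sage, Ivan: fool

Consider Ula. Suppose Ula is a fool.
Then whichever role Ivan has, Ivan's statement has the wrong truth value — contradiction.
So Ula is a sage.
Consider Ben. Suppose Ben is a fool.
Then no assignment of the remaining roles makes every statement match its speaker's type — contradiction.
So Ben is a sage.
Consider Ivan. Suppose Ivan is a sage.
Then Ula's statement comes out false, contradicting Ula being a sage.
So Ivan is a fool.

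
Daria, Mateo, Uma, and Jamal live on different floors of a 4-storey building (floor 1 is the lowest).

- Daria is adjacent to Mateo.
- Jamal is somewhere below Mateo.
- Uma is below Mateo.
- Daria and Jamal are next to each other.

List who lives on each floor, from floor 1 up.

From clues 1–2: Jamal is in {1,2}.
From clues 1–3: Daria is in {3,4}.
From clues 1–4: Uma → floor 1, Jamal → floor 2, Daria → floor 3, Mateo → floor 4.

Uma, Jamal, Daria, Mateo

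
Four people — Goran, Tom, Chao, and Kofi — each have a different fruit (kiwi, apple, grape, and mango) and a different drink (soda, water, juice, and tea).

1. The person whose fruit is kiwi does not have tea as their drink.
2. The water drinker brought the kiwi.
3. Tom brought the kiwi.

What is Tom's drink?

With clues 1–3, juice, soda, and tea are impossible for Tom's drink.
That leaves water.

water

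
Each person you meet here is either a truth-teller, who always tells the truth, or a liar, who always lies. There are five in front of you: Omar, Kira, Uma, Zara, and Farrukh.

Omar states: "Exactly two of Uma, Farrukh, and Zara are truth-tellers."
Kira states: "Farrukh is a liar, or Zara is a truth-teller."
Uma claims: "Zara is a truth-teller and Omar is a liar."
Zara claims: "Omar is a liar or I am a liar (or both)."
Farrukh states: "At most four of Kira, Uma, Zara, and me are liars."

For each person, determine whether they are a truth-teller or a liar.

Omar: liar, Kira: truth-teller, Uma: truth-teller, Zara: truth-teller, Farrukh: truth-teller

Regardless of anyone's role, Farrukh's statement is true, so Farrukh is a truth-teller.
Consider Omar. Suppose Omar is a truth-teller.
Then whichever role Zara has, Zara's statement has the wrong truth value — contradiction.
So Omar is a liar.
With that fixed, Zara's statement is true, so Zara is a truth-teller.
With that fixed, Kira's statement is true, so Kira is a truth-teller.
With that fixed, Uma's statement is true, so Uma is a truth-teller.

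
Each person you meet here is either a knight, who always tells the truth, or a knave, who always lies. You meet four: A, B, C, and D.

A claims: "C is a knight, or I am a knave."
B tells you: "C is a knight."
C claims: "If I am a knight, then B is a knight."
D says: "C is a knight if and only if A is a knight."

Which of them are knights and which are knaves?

Consider A. Suppose A is a knave.
Then A's own statement would have to be false, but it can't be — contradiction.
So A is a knight.
Consider B. Suppose B is a knave.
Then whichever role C has, C's statement has the wrong truth value — contradiction.
So B is a knight.
With that fixed, C's statement is true, so C is a knight.
With that fixed, D's statement is true, so D is a knight.

A: knight, B: knight, C: knight, D: knight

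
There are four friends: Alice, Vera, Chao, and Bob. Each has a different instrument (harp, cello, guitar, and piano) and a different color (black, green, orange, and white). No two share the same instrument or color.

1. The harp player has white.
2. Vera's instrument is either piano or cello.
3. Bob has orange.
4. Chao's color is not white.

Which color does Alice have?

white

With clues 1–3, orange is impossible for Alice's color.
With clues 1–4, black and green are impossible for Alice's color.
That leaves white.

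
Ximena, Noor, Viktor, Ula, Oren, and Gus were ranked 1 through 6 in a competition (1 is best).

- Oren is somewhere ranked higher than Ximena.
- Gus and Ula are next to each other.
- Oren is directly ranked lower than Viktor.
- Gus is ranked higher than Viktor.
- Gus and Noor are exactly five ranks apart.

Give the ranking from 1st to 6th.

From clue 1: Ximena is in {2,3,4,5,6}.
From clues 1–3: Ximena is in {3,4,5,6}.
From clues 1–4: Ximena is in {5,6}.
From clues 1–5: Gus → rank 1, Ula → rank 2, Viktor → rank 3, Oren → rank 4, Ximena → rank 5, Noor → rank 6.

Gus, Ula, Viktor, Oren, Ximena, Noor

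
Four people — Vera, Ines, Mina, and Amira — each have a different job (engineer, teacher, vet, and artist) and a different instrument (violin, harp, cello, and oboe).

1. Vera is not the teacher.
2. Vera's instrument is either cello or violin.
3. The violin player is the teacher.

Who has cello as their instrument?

With clues 1–3, Amira, Ines, and Mina are impossible for the one with instrument cello.
That leaves Vera.

Vera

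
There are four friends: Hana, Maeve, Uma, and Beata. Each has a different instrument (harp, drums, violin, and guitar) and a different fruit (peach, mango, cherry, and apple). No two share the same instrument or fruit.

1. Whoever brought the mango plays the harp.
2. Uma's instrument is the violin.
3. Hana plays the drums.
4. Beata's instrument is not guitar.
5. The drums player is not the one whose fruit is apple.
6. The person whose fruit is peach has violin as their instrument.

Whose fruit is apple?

With clues 1–4, Beata is impossible for the one with fruit apple.
With clues 1–5, Hana is impossible for the one with fruit apple.
With clues 1–6, Uma is impossible for the one with fruit apple.
That leaves Maeve.

Maeve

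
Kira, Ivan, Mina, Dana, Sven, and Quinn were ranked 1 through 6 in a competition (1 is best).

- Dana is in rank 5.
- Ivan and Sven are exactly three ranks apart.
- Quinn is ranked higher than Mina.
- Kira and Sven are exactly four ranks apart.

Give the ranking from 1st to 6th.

From clue 1: Dana → rank 5.
From clues 1–2: Ivan is in {1,3,4,6}.
From clues 1–3: Quinn is in {1,2,3}.
From clues 1–4: Quinn → rank 1, Kira → rank 2, Ivan → rank 3, Mina → rank 4, Sven → rank 6.

Quinn, Kira, Ivan, Mina, Dana, Sven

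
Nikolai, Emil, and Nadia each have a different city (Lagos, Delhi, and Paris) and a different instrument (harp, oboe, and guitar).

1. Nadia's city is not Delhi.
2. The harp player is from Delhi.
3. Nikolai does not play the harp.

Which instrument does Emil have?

With clues 1–3, guitar and oboe are impossible for Emil's instrument.
That leaves harp.

harp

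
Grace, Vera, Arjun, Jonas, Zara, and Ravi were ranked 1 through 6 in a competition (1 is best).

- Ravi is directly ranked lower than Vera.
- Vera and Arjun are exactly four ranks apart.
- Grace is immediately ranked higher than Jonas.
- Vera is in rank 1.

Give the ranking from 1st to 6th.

From clue 1: Vera is in {1,2,3,4,5}.
From clues 1–2: Vera is in {1,2,5}.
From clues 1–3: Grace is in {2,3,4}.
From clues 1–4: Vera → rank 1, Ravi → rank 2, Grace → rank 3, Jonas → rank 4, Arjun → rank 5, Zara → rank 6.

Vera, Ravi, Grace, Jonas, Arjun, Zara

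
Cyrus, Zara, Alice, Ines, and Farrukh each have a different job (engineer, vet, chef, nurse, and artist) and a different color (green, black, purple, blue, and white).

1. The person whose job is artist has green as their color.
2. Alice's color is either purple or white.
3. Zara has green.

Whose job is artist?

With clues 1–2, Alice is impossible for the one with job artist.
With clues 1–3, Cyrus, Farrukh, and Ines are impossible for the one with job artist.
That leaves Zara.

Zara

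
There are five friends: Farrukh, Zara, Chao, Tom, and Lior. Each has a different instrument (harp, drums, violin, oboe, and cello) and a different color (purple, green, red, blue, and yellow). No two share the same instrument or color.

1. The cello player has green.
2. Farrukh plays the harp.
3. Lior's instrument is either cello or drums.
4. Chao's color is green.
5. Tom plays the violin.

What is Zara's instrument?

With clues 1–2, harp is impossible for Zara's instrument.
With clues 1–4, cello and drums are impossible for Zara's instrument.
With clues 1–5, violin is impossible for Zara's instrument.
That leaves oboe.

oboe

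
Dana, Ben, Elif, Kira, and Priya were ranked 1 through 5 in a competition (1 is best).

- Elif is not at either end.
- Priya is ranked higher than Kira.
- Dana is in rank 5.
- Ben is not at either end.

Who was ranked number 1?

With clue 1, Elif is ruled out for rank 1.
With clues 1–2, Kira is ruled out for rank 1.
With clues 1–3, Dana is ruled out for rank 1.
With clues 1–4, Ben is ruled out for rank 1.
So rank 1 is Priya.

Priya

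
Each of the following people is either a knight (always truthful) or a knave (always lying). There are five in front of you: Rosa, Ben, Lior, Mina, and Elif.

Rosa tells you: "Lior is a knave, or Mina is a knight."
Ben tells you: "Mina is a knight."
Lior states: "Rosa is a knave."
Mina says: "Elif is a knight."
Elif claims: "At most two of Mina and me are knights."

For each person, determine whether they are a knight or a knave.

Regardless of anyone's role, Elif's statement is true, so Elif is a knight.
With that fixed, Mina's statement is true, so Mina is a knight.
With that fixed, Rosa's statement is true, so Rosa is a knight.
With that fixed, Ben's statement is true, so Ben is a knight.
With that fixed, Lior's statement is false, so Lior is a knave.

Rosa: knight, Ben: knight, Lior: knave, Mina: knight, Elif: knight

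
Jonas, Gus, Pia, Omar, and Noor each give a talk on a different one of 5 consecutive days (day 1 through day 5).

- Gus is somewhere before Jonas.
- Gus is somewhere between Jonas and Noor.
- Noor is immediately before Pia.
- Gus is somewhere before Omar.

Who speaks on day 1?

Noor

With clue 1, Jonas is ruled out for day 1.
With clues 1–2, Gus is ruled out for day 1.
With clues 1–3, Pia is ruled out for day 1.
With clues 1–4, Omar is ruled out for day 1.
So day 1 is Noor.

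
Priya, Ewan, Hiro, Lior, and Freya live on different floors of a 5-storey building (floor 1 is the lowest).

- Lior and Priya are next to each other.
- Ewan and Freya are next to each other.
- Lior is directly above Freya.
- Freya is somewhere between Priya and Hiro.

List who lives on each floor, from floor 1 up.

Hiro, Ewan, Freya, Lior, Priya

From clues 1–2: Hiro is in {1,3,5}.
From clues 1–3: Priya is in {4,5}.
From clues 1–4: Hiro → floor 1, Ewan → floor 2, Freya → floor 3, Lior → floor 4, Priya → floor 5.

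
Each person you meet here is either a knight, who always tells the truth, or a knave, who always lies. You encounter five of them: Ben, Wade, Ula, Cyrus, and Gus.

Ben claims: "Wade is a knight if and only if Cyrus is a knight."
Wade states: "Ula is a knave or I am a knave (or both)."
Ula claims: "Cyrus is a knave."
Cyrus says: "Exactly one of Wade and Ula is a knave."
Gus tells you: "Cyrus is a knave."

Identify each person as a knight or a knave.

Ben: knight, Wade: knight, Ula: knave, Cyrus: knight, Gus: knave

Consider Ben. Suppose Ben is a knave.
Then no assignment of the remaining roles makes every statement match its speaker's type — contradiction.
So Ben is a knight.
Consider Wade. Suppose Wade is a knave.
Then Wade's own statement would have to be false, but it can't be — contradiction.
So Wade is a knight.
Consider Ula. Suppose Ula is a knight.
Then Wade's statement comes out false, contradicting Wade being a knight.
So Ula is a knave.
With that fixed, Cyrus's statement is true, so Cyrus is a knight.
With that fixed, Gus's statement is false, so Gus is a knave.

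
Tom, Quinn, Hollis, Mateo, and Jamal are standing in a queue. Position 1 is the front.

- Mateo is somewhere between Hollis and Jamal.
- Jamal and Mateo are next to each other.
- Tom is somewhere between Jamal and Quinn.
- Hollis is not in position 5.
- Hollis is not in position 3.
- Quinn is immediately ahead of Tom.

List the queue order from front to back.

Hollis, Quinn, Tom, Mateo, Jamal

From clue 1: Mateo is in {2,3,4}.
From clues 1–3: Mateo is in {2,4}.
From clues 1–5: Tom is in {3,4}.
From clues 1–6: Hollis → position 1, Quinn → position 2, Tom → position 3, Mateo → position 4, Jamal → position 5.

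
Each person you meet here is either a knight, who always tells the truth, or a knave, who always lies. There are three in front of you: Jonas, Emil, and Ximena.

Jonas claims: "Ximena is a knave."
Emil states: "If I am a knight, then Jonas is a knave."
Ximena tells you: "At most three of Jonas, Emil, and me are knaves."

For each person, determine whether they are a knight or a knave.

Regardless of anyone's role, Ximena's statement is true, so Ximena is a knight.
With that fixed, Jonas's statement is false, so Jonas is a knave.
With that fixed, Emil's statement is true, so Emil is a knight.

Jonas: knave, Emil: knight, Ximena: knight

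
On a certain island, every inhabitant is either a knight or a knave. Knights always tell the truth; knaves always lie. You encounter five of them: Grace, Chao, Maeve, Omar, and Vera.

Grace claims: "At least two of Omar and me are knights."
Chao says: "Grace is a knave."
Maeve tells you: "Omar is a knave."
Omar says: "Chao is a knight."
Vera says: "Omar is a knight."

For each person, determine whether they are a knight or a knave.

Consider Grace. Suppose Grace is a knight.
Then no assignment of the remaining roles makes every statement match its speaker's type — contradiction.
So Grace is a knave.
With that fixed, Chao's statement is true, so Chao is a knight.
With that fixed, Omar's statement is true, so Omar is a knight.
With that fixed, Vera's statement is true, so Vera is a knight.
With that fixed, Maeve's statement is false, so Maeve is a knave.

Grace: knave, Chao: knight, Maeve: knave, Omar: knight, Vera: knight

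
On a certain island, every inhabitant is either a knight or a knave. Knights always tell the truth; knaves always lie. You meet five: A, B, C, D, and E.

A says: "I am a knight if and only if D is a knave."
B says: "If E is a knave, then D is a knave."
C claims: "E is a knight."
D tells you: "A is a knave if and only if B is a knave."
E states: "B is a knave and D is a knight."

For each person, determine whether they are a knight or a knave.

Consider A. Suppose A is a knight.
Then no assignment of the remaining roles makes every statement match its speaker's type — contradiction.
So A is a knave.
Consider B. Suppose B is a knave.
Then no assignment of the remaining roles makes every statement match its speaker's type — contradiction.
So B is a knight.
With that fixed, D's statement is false, so D is a knave.
With that fixed, E's statement is false, so E is a knave.
With that fixed, C's statement is false, so C is a knave.

A: knave, B: knight, C: knave, D: knave, E: knave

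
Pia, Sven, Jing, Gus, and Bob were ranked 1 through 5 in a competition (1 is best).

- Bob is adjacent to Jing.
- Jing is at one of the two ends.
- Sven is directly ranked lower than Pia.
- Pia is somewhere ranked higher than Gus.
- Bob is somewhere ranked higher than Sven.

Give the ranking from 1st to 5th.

Jing, Bob, Pia, Sven, Gus

From clues 1–2: Jing is in {1,5}.
From clues 1–4: Pia is in {1,3}.
From clues 1–5: Jing → rank 1, Bob → rank 2, Pia → rank 3, Sven → rank 4, Gus → rank 5.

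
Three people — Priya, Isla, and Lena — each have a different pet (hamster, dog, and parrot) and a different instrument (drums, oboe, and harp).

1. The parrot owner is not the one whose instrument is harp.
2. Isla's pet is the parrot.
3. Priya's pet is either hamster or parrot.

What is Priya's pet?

hamster

With clues 1–2, parrot is impossible for Priya's pet.
With clues 1–3, dog is impossible for Priya's pet.
That leaves hamster.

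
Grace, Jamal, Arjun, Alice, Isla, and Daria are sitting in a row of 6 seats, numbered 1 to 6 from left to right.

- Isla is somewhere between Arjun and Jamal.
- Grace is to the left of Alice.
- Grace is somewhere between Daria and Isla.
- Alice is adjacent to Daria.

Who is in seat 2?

Isla

With clues 1–3, Alice is ruled out for seat 2.
With clues 1–4, Arjun, Daria, Grace, and Jamal are ruled out for seat 2.
So seat 2 is Isla.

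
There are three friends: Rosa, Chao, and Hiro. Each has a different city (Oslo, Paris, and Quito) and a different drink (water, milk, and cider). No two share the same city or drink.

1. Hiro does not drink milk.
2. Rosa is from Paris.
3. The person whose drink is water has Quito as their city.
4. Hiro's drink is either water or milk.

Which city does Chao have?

With clues 1–2, Paris is impossible for Chao's city.
With clues 1–4, Quito is impossible for Chao's city.
That leaves Oslo.

Oslo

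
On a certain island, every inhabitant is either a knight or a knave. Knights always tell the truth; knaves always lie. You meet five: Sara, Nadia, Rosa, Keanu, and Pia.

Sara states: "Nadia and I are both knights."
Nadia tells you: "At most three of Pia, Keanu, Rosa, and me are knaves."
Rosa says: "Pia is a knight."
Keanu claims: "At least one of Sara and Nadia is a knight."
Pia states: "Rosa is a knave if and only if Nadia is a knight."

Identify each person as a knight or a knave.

Consider Sara. Suppose Sara is a knight.
Then no assignment of the remaining roles makes every statement match its speaker's type — contradiction.
So Sara is a knave.
Consider Nadia. Suppose Nadia is a knight.
Then no assignment of the remaining roles makes every statement match its speaker's type — contradiction.
So Nadia is a knave.
With that fixed, Keanu's statement is false, so Keanu is a knave.
Consider Rosa. Suppose Rosa is a knight.
Then Nadia's statement comes out true, contradicting Nadia being a knave.
So Rosa is a knave.
With that fixed, Pia's statement is false, so Pia is a knave.

Sara: knave, Nadia: knave, Rosa: knave, Keanu: knave, Pia: knave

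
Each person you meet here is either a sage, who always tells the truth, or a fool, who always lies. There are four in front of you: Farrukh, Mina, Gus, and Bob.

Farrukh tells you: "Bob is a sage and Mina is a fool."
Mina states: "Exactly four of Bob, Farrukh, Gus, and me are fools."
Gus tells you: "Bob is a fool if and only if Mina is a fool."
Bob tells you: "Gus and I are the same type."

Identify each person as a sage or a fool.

Farrukh: fool, Mina: fool, Gus: sage, Bob: fool

Consider Farrukh. Suppose Farrukh is a sage.
Then no assignment of the remaining roles makes every statement match its speaker's type — contradiction.
So Farrukh is a fool.
Consider Mina. Suppose Mina is a sage.
Then Mina's own statement would have to be true, but it can't be — contradiction.
So Mina is a fool.
Consider Gus. Suppose Gus is a fool.
Then whichever role Bob has, Bob's statement has the wrong truth value — contradiction.
So Gus is a sage.
Consider Bob. Suppose Bob is a sage.
Then Farrukh's statement comes out true, contradicting Farrukh being a fool.
So Bob is a fool.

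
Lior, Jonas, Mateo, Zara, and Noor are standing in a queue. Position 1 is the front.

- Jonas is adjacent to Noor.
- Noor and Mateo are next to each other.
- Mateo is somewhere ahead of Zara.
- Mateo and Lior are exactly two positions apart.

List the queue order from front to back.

Jonas, Noor, Mateo, Zara, Lior

From clues 1–2: Noor is in {2,3,4}.
From clues 1–3: Zara is in {4,5}.
From clues 1–4: Jonas → position 1, Noor → position 2, Mateo → position 3, Zara → position 4, Lior → position 5.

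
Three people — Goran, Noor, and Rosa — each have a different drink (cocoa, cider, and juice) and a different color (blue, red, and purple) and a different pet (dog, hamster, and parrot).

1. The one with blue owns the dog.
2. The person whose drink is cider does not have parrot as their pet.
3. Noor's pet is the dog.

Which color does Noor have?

blue

With clues 1–3, purple and red are impossible for Noor's color.
That leaves blue.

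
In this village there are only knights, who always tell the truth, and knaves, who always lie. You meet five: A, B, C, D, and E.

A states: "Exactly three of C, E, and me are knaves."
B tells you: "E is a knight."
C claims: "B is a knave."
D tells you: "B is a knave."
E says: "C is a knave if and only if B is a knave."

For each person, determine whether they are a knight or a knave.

Consider A. Suppose A is a knight.
Then A's own statement would have to be true, but it can't be — contradiction.
So A is a knave.
Consider B. Suppose B is a knight.
Then no assignment of the remaining roles makes every statement match its speaker's type — contradiction.
So B is a knave.
With that fixed, C's statement is true, so C is a knight.
With that fixed, D's statement is true, so D is a knight.
With that fixed, E's statement is false, so E is a knave.

A: knave, B: knave, C: knight, D: knight, E: knave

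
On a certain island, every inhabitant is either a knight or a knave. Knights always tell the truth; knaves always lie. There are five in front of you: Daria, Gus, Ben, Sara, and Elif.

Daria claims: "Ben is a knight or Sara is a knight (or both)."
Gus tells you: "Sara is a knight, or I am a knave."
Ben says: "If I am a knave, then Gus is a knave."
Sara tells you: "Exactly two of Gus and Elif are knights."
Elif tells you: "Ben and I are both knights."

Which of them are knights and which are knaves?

Daria: knight, Gus: knight, Ben: knight, Sara: knight, Elif: knight

Consider Daria. Suppose Daria is a knave.
Then no assignment of the remaining roles makes every statement match its speaker's type — contradiction.
So Daria is a knight.
Consider Gus. Suppose Gus is a knave.
Then Gus's own statement would have to be false, but it can't be — contradiction.
So Gus is a knight.
Consider Ben. Suppose Ben is a knave.
Then no assignment of the remaining roles makes every statement match its speaker's type — contradiction.
So Ben is a knight.
Consider Sara. Suppose Sara is a knave.
Then Gus's statement comes out false, contradicting Gus being a knight.
So Sara is a knight.
Consider Elif. Suppose Elif is a knave.
Then Sara's statement comes out false, contradicting Sara being a knight.
So Elif is a knight.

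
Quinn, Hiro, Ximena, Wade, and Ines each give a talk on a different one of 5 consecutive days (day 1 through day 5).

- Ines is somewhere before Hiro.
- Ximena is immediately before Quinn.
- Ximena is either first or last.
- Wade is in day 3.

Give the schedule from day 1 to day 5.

From clue 1: Hiro is in {2,3,4,5}.
From clues 1–2: Quinn is in {2,3,4,5}.
From clues 1–3: Ximena → day 1, Quinn → day 2.
From clues 1–4: Wade → day 3, Ines → day 4, Hiro → day 5.

Ximena, Quinn, Wade, Ines, Hiro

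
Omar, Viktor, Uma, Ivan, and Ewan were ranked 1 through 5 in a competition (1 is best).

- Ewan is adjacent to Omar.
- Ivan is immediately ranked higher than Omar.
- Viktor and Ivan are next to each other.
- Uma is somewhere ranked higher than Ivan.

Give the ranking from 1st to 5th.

From clues 1–2: Omar is in {2,3,4}.
From clues 1–3: Omar is in {3,4}.
From clues 1–4: Uma → rank 1, Viktor → rank 2, Ivan → rank 3, Omar → rank 4, Ewan → rank 5.

Uma, Viktor, Ivan, Omar, Ewan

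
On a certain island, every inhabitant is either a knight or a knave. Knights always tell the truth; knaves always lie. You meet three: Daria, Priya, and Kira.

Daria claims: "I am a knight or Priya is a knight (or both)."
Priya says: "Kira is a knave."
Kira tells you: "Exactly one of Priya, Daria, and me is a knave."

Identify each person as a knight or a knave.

Daria: knight, Priya: knave, Kira: knight

Consider Daria. Suppose Daria is a knave.
Then no assignment of the remaining roles makes every statement match its speaker's type — contradiction.
So Daria is a knight.
Consider Priya. Suppose Priya is a knight.
Then whichever role Kira has, Kira's statement has the wrong truth value — contradiction.
So Priya is a knave.
Consider Kira. Suppose Kira is a knave.
Then Priya's statement comes out true, contradicting Priya being a knave.
So Kira is a knight.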